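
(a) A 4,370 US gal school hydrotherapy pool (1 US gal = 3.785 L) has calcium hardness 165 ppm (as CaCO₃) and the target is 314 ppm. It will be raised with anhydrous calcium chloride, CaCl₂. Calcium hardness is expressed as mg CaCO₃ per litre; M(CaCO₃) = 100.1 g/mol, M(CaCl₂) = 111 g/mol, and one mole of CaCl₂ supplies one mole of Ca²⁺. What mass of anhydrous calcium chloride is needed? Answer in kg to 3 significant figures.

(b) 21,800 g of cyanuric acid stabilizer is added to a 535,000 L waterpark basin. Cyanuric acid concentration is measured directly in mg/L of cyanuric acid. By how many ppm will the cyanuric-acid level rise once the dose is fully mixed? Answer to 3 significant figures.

(a) 2.73 kg; (b) 40.7 ppm

(a) Volume: 4,370 US gal × 3.785 L/gal = 16,540 L.
(a) Hardness to add: (314 − 165) = 149 mg/L as CaCO₃ × 16,540 L = 2465 g as CaCO₃.
(a) Moles of Ca²⁺ (1 mol Ca²⁺ ≡ 1 mol CaCO₃): 2465 / 100.1 g/mol = 24.62 mol.
(a) Mass of CaCl₂: 24.62 × 111 = 2733 g.

(b) Rise: 21,800 g / 535,000 L × 1000 = 40.75 mg/L.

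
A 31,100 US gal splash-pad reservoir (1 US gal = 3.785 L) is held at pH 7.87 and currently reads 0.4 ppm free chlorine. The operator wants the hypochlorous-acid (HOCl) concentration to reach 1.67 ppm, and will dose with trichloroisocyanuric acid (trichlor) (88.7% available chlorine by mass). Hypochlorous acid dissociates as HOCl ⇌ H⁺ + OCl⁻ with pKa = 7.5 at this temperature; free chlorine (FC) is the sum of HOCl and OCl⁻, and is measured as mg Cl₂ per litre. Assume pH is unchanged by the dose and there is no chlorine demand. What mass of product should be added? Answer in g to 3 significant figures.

688 g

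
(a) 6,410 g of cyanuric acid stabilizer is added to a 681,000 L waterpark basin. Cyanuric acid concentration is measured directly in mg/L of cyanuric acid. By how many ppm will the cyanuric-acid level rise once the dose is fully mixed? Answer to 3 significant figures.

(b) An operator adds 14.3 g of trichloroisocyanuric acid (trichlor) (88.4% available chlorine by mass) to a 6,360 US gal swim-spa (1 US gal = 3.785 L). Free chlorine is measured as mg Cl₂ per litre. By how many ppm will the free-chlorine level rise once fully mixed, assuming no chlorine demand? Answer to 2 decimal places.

(a) 9.41 ppm; (b) 0.53 ppm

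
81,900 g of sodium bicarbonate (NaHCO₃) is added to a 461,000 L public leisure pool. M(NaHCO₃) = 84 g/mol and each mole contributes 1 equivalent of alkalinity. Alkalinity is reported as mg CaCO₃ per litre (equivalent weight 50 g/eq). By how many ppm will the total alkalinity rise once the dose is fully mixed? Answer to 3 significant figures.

106 ppm

Moles of NaHCO₃: 81,900 g ÷ 84 g/mol = 975 mol → 975 eq of alkalinity.
As CaCO₃: 975 eq × 50 g/eq = 48,750 g.
Rise: 48,750 g / 461,000 L × 1000 = 105.7 mg/L.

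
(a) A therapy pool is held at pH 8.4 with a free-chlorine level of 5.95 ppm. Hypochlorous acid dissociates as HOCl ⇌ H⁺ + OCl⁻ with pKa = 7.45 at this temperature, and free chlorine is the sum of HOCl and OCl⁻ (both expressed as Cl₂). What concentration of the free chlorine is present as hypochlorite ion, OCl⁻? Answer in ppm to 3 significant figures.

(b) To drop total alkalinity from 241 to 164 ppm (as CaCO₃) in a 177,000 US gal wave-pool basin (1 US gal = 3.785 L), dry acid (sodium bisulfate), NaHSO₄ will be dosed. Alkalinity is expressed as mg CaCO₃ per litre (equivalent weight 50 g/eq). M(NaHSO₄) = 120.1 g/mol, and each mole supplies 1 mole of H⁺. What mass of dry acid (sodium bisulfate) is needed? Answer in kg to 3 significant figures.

(a) 5.35 ppm; (b) 124 kg

(a) [OCl⁻]/[HOCl] = 10^(pH − pKa) = 10^(8.4 − 7.45) = 10^0.95 = 8.913.
(a) Fraction as HOCl = 1 / (1 + 8.913) = 0.1009.
(a) OCl⁻ = (1 − 0.1009) × 5.95 ppm = 5.35 ppm.

(b) Volume: 177,000 US gal × 3.785 L/gal = 669,945 L.
(b) Alkalinity to neutralize: (241 − 164) = 77 mg/L as CaCO₃ × 669,945 L = 51,590 g as CaCO₃.
(b) Equivalents of H⁺ required: 51,590 ÷ 50 g/eq = 1032 eq = 1032 mol NaHSO₄.
(b) Mass of NaHSO₄: 1032 × 120.1 = 123,900 g.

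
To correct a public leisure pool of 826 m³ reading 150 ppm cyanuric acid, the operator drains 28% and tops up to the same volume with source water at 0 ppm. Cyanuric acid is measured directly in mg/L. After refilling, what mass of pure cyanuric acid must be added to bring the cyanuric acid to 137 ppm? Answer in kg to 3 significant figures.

Volume: 826 m³ = 826,000 L.
After draining 28% and refilling: 150 × 0.72 + 0 × 0.28 = 108 ppm.
Deficit to target: 137 − 108 = 29 mg/L.
Mass: 29 mg/L × 826,000 L = 23,950 g cyanuric acid.

24.0 kg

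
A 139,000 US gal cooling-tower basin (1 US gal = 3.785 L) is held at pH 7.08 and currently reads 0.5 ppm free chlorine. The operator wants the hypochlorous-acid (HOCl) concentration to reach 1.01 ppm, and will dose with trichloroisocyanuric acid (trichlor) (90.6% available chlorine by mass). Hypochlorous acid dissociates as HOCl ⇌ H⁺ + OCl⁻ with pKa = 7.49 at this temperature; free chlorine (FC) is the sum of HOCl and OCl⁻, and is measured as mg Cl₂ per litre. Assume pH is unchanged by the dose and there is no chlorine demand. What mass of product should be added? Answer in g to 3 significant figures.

Volume: 139,000 US gal × 3.785 L/gal = 526,115 L.
[OCl⁻]/[HOCl] = 10^(pH − pKa) = 10^(7.08 − 7.49) = 0.389; fraction as HOCl = 1/(1 + 0.389) = 0.7199.
Free chlorine required for 1.01 ppm HOCl: 1.01 / 0.7199 = 1.403 ppm.
FC to add: 1.403 − 0.5 = 0.9029 mg/L as Cl₂.
Cl₂ equivalent: 0.9029 mg/L × 526,115 L = 475 g.
Product at 90.6% available Cl: 475 / 0.906 = 524.3 g.

524 g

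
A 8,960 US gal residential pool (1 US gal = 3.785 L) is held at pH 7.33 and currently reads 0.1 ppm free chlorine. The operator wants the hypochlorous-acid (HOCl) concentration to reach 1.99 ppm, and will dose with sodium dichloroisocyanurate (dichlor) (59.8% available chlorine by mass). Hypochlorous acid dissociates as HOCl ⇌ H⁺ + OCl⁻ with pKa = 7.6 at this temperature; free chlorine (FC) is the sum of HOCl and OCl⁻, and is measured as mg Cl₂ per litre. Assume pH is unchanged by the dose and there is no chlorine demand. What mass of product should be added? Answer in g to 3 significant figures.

Volume: 8,960 US gal × 3.785 L/gal = 33,914 L.
[OCl⁻]/[HOCl] = 10^(pH − pKa) = 10^(7.33 − 7.6) = 0.537; fraction as HOCl = 1/(1 + 0.537) = 0.6506.
Free chlorine required for 1.99 ppm HOCl: 1.99 / 0.6506 = 3.059 ppm.
FC to add: 3.059 − 0.1 = 2.959 mg/L as Cl₂.
Cl₂ equivalent: 2.959 mg/L × 33,914 L = 100.3 g.
Product at 59.8% available Cl: 100.3 / 0.598 = 167.8 g.

168 g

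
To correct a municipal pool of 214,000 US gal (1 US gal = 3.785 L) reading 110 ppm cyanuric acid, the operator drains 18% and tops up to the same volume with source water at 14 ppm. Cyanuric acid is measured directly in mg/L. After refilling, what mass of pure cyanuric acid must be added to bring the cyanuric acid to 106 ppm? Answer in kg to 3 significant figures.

10.8 kg

Volume: 214,000 US gal × 3.785 L/gal = 809,990 L.
After draining 18% and refilling: 110 × 0.82 + 14 × 0.18 = 92.72 ppm.
Deficit to target: 106 − 92.72 = 13.28 mg/L.
Mass: 13.28 mg/L × 809,990 L = 10,760 g cyanuric acid.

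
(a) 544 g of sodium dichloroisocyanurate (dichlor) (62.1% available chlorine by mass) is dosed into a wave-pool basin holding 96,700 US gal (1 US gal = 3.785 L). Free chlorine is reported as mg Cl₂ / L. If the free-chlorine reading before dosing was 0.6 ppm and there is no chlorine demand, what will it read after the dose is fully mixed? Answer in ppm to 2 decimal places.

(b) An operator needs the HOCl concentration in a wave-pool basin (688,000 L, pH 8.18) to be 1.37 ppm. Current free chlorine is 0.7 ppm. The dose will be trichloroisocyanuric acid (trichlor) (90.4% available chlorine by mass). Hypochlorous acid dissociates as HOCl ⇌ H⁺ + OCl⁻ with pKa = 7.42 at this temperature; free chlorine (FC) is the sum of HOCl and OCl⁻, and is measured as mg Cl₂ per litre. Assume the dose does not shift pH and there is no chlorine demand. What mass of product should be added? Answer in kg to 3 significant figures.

(a) Volume: 96,700 US gal × 3.785 L/gal = 366,010 L.
(a) Available chlorine delivered: 544 g × 0.621 = 337.8 g as Cl₂.
(a) Concentration rise: 337.8 g / 366,010 L = 0.923 mg/L = 0.92 ppm.
(a) Final FC: 0.6 + 0.92 = 1.52 ppm.

(b) [OCl⁻]/[HOCl] = 10^(pH − pKa) = 10^(8.18 − 7.42) = 5.754; fraction as HOCl = 1/(1 + 5.754) = 0.1481.
(b) Free chlorine required for 1.37 ppm HOCl: 1.37 / 0.1481 = 9.254 ppm.
(b) FC to add: 9.254 − 0.7 = 8.554 mg/L as Cl₂.
(b) Cl₂ equivalent: 8.554 mg/L × 688,000 L = 5885 g.
(b) Product at 90.4% available Cl: 5885 / 0.904 = 6510 g.

(a) 1.52 ppm; (b) 6.51 kg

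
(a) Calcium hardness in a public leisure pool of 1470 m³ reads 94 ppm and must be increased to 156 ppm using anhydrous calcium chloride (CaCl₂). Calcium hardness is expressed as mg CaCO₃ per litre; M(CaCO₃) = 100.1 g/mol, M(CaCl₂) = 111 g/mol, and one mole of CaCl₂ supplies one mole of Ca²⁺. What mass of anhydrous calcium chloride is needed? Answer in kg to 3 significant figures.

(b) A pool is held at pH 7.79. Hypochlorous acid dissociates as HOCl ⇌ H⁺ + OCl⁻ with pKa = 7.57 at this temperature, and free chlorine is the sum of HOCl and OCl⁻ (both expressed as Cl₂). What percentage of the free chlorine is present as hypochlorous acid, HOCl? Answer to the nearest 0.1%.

(a) 101 kg; (b) 37.6%

(a) Volume: 1470 m³ = 1,470,000 L.
(a) Hardness to add: (156 − 94) = 62 mg/L as CaCO₃ × 1,470,000 L = 91,140 g as CaCO₃.
(a) Moles of Ca²⁺ (1 mol Ca²⁺ ≡ 1 mol CaCO₃): 91,140 / 100.1 g/mol = 910.5 mol.
(a) Mass of CaCl₂: 910.5 × 111 = 101,100 g.

(b) [OCl⁻]/[HOCl] = 10^(pH − pKa) = 10^(7.79 − 7.57) = 10^0.22 = 1.66.
(b) Fraction as HOCl = 1 / (1 + 1.66) = 0.376.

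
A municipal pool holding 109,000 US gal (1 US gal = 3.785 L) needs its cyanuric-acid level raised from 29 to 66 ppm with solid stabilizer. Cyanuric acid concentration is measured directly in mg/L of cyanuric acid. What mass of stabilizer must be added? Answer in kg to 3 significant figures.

Volume: 109,000 US gal × 3.785 L/gal = 412,565 L.
CYA to add: (66 − 29) = 37 mg/L × 412,565 L = 15,260 g cyanuric acid.

15.3 kg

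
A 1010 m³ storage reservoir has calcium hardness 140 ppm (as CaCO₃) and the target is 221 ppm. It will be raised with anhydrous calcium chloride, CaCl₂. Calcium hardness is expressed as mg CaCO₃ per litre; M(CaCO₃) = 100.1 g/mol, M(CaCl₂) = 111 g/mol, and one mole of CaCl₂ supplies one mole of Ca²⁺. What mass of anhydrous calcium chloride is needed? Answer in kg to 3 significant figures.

90.7 kg

Volume: 1010 m³ = 1,010,000 L.
Hardness to add: (221 − 140) = 81 mg/L as CaCO₃ × 1,010,000 L = 81,810 g as CaCO₃.
Moles of Ca²⁺ (1 mol Ca²⁺ ≡ 1 mol CaCO₃): 81,810 / 100.1 g/mol = 817.3 mol.
Mass of CaCl₂: 817.3 × 111 = 90,720 g.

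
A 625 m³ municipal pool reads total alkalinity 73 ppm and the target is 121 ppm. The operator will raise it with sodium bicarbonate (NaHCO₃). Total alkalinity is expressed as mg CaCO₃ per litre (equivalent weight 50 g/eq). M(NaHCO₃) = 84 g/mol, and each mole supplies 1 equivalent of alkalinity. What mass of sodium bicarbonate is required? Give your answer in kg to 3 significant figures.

50.4 kg

Volume: 625 m³ = 625,000 L.
Alkalinity to add: (121 − 73) = 48 mg/L as CaCO₃ × 625,000 L = 30,000 g as CaCO₃.
Equivalents: 30,000 g ÷ 50 g/eq = 600 eq.
NaHCO₃ supplies 1 eq per mole → 600 mol.
Mass: 600 mol × 84 g/mol = 50,400 g.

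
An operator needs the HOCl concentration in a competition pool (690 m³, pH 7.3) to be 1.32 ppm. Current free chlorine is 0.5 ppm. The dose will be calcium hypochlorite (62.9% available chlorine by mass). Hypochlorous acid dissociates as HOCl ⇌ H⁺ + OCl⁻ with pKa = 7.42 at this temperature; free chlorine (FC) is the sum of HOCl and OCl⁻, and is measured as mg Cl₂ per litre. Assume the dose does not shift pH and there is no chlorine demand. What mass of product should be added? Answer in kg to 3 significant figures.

2.00 kg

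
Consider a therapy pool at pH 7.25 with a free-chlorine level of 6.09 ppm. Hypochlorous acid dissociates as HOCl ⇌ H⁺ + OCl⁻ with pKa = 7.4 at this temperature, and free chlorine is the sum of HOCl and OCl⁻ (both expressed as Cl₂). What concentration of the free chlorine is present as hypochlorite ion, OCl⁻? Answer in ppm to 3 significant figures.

[OCl⁻]/[HOCl] = 10^(pH − pKa) = 10^(7.25 − 7.4) = 10^-0.15 = 0.7079.
Fraction as HOCl = 1 / (1 + 0.7079) = 0.5855.
OCl⁻ = (1 − 0.5855) × 6.09 ppm = 2.524 ppm.

2.52 ppm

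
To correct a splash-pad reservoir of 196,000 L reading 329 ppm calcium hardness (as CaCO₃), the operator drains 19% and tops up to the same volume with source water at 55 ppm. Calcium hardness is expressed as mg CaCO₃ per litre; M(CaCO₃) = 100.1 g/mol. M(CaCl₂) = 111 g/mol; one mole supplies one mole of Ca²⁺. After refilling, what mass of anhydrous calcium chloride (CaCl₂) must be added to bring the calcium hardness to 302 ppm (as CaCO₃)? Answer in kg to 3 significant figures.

After draining 19% and refilling: 329 × 0.81 + 55 × 0.19 = 276.94 ppm.
Deficit to target: 302 − 276.94 = 25.06 mg/L.
As CaCO₃: 25.06 mg/L × 196,000 L = 4912 g; ÷ 100.1 = 49.07 mol Ca²⁺.
Mass: 49.07 × 111 = 5447 g.

5.45 kg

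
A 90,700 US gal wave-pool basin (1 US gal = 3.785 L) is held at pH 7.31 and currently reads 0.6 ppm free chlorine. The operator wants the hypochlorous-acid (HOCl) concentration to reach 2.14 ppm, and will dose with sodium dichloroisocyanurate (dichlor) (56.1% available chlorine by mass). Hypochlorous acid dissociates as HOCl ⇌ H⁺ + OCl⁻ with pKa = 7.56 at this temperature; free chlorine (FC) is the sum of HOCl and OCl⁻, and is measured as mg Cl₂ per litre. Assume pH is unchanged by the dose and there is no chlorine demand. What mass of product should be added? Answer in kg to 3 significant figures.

Volume: 90,700 US gal × 3.785 L/gal = 343,300 L.
[OCl⁻]/[HOCl] = 10^(pH − pKa) = 10^(7.31 − 7.56) = 0.5623; fraction as HOCl = 1/(1 + 0.5623) = 0.6401.
Free chlorine required for 2.14 ppm HOCl: 2.14 / 0.6401 = 3.343 ppm.
FC to add: 3.343 − 0.6 = 2.743 mg/L as Cl₂.
Cl₂ equivalent: 2.743 mg/L × 343,300 L = 941.8 g.
Product at 56.1% available Cl: 941.8 / 0.561 = 1679 g.

1.68 kg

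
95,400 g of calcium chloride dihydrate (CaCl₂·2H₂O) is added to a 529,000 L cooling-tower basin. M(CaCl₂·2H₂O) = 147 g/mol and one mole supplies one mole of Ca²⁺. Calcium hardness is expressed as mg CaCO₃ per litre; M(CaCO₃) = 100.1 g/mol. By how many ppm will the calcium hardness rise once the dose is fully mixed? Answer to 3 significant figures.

Moles of Ca²⁺: 95,400 g ÷ 147 g/mol = 649 mol.
As CaCO₃: 649 mol × 100.1 g/mol = 64,960 g.
Rise: 64,960 g / 529,000 L × 1000 = 122.8 mg/L.

123 ppm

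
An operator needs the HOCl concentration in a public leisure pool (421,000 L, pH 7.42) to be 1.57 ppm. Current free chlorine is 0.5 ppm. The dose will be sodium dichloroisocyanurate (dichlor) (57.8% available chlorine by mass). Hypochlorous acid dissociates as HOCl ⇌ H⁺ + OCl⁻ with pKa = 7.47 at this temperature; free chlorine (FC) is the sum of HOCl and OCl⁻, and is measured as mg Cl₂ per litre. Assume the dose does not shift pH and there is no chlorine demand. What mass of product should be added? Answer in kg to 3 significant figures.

1.80 kg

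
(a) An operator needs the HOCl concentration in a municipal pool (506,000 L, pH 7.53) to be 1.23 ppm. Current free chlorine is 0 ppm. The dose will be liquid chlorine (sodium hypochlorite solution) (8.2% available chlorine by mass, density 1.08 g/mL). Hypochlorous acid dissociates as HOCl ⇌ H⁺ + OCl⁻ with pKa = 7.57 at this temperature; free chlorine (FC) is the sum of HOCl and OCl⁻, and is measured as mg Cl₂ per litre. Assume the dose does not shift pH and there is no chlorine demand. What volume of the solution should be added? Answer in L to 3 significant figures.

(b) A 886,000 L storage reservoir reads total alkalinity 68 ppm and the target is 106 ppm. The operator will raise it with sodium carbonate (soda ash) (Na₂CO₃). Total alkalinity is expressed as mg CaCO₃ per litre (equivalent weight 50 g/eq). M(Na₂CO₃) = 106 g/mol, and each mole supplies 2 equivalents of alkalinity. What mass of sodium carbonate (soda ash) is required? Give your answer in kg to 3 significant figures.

(a) 13.4 L; (b) 35.7 kg

(a) [OCl⁻]/[HOCl] = 10^(pH − pKa) = 10^(7.53 − 7.57) = 0.912; fraction as HOCl = 1/(1 + 0.912) = 0.523.
(a) Free chlorine required for 1.23 ppm HOCl: 1.23 / 0.523 = 2.352 ppm.
(a) FC to add: 2.352 − 0 = 2.352 mg/L as Cl₂.
(a) Cl₂ equivalent: 2.352 mg/L × 506,000 L = 1190 g.
(a) Product at 8.2% available Cl: 1190 / 0.082 = 14,510 g.
(a) Volume: 14,510 g ÷ 1.08 g/mL = 13,440 mL.

(b) Alkalinity to add: (106 − 68) = 38 mg/L as CaCO₃ × 886,000 L = 33,670 g as CaCO₃.
(b) Equivalents: 33,670 g ÷ 50 g/eq = 673.4 eq.
(b) Each mole of Na₂CO₃ supplies 2 eq, so 673.4 / 2 = 336.7 mol.
(b) Mass: 336.7 mol × 106 g/mol = 35,690 g.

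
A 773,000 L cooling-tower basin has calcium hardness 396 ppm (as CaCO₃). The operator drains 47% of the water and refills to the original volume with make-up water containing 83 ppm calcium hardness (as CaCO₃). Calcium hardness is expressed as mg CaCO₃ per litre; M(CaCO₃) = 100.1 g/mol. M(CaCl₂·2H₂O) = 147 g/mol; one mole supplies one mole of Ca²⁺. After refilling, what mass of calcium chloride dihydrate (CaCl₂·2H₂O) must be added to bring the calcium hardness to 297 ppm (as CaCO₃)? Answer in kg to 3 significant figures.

54.6 kg

After draining 47% and refilling: 396 × 0.53 + 83 × 0.47 = 248.89 ppm.
Deficit to target: 297 − 248.89 = 48.11 mg/L.
As CaCO₃: 48.11 mg/L × 773,000 L = 37,190 g; ÷ 100.1 = 371.5 mol Ca²⁺.
Mass: 371.5 × 147 = 54,610 g.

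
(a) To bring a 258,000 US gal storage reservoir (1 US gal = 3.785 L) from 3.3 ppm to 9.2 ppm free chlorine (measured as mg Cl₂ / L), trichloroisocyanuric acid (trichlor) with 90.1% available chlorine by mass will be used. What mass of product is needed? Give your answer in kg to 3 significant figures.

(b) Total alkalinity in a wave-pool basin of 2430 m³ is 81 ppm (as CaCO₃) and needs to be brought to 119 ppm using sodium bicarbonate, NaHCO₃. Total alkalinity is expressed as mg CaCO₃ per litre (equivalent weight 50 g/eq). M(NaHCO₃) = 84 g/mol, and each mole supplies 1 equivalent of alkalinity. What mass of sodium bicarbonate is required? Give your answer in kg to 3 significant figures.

(a) 6.39 kg; (b) 155 kg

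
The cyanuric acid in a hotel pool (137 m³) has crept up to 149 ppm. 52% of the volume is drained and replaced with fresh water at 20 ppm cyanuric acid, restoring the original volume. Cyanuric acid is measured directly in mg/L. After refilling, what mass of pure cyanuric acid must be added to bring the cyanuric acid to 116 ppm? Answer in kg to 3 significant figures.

4.67 kg

Volume: 137 m³ = 137,000 L.
After draining 52% and refilling: 149 × 0.48 + 20 × 0.52 = 81.92 ppm.
Deficit to target: 116 − 81.92 = 34.08 mg/L.
Mass: 34.08 mg/L × 137,000 L = 4669 g cyanuric acid.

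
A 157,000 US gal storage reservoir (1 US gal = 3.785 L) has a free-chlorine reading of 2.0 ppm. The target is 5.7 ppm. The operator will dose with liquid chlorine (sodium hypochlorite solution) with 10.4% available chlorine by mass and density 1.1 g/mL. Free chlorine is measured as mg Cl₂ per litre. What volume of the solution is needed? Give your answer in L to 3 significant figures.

19.2 L

Volume: 157,000 US gal × 3.785 L/gal = 594,245 L.
Chlorine deficit: 5.7 − 2.0 = 3.7 ppm = 3.7 mg/L as Cl₂.
Cl₂ equivalent needed: 3.7 mg/L × 594,245 L = 2,199,000 mg = 2199 g.
Product at 10.4% available chlorine: 2199 / 0.104 = 21,140 g.
Volume at density 1.1 g/mL: 21,140 g ÷ 1.1 g/mL = 19,220 mL.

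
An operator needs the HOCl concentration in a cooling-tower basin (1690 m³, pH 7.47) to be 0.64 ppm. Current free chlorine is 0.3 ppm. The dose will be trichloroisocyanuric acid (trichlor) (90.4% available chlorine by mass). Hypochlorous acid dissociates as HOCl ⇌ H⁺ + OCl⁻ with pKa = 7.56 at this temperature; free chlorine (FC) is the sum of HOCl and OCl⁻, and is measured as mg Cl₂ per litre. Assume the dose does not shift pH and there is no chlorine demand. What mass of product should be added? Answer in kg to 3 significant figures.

Volume: 1690 m³ = 1,690,000 L.
[OCl⁻]/[HOCl] = 10^(pH − pKa) = 10^(7.47 − 7.56) = 0.8128; fraction as HOCl = 1/(1 + 0.8128) = 0.5516.
Free chlorine required for 0.64 ppm HOCl: 0.64 / 0.5516 = 1.16 ppm.
FC to add: 1.16 − 0.3 = 0.8602 mg/L as Cl₂.
Cl₂ equivalent: 0.8602 mg/L × 1,690,000 L = 1454 g.
Product at 90.4% available Cl: 1454 / 0.904 = 1608 g.

1.61 kg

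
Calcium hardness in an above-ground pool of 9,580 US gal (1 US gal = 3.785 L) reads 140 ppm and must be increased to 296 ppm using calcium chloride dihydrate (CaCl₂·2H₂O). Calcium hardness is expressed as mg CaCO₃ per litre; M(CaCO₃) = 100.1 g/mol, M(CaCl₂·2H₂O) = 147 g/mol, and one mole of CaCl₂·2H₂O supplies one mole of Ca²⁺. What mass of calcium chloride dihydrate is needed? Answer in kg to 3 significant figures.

Volume: 9,580 US gal × 3.785 L/gal = 36,260 L.
Hardness to add: (296 − 140) = 156 mg/L as CaCO₃ × 36,260 L = 5657 g as CaCO₃.
Moles of Ca²⁺ (1 mol Ca²⁺ ≡ 1 mol CaCO₃): 5657 / 100.1 g/mol = 56.51 mol.
Mass of CaCl₂·2H₂O: 56.51 × 147 = 8307 g.

8.31 kg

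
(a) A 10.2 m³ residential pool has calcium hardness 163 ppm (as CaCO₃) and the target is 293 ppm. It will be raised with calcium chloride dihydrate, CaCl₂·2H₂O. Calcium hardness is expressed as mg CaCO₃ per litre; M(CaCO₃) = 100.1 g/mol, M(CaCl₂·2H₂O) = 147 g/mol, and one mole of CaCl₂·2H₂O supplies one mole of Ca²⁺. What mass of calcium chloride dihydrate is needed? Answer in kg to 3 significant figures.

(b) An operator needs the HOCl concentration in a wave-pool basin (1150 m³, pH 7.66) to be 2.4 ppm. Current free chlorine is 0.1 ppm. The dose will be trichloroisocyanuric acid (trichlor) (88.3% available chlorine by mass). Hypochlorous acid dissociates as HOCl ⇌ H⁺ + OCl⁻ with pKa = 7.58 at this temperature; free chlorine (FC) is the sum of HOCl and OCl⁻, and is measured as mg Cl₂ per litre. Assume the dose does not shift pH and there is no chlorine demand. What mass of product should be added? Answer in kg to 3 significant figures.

(a) 1.95 kg; (b) 6.75 kg

(a) Volume: 10.2 m³ = 10,200 L.
(a) Hardness to add: (293 − 163) = 130 mg/L as CaCO₃ × 10,200 L = 1326 g as CaCO₃.
(a) Moles of Ca²⁺ (1 mol Ca²⁺ ≡ 1 mol CaCO₃): 1326 / 100.1 g/mol = 13.25 mol.
(a) Mass of CaCl₂·2H₂O: 13.25 × 147 = 1947 g.

(b) Volume: 1150 m³ = 1,150,000 L.
(b) [OCl⁻]/[HOCl] = 10^(pH − pKa) = 10^(7.66 − 7.58) = 1.202; fraction as HOCl = 1/(1 + 1.202) = 0.4541.
(b) Free chlorine required for 2.4 ppm HOCl: 2.4 / 0.4541 = 5.285 ppm.
(b) FC to add: 5.285 − 0.1 = 5.185 mg/L as Cl₂.
(b) Cl₂ equivalent: 5.185 mg/L × 1,150,000 L = 5963 g.
(b) Product at 88.3% available Cl: 5963 / 0.883 = 6753 g.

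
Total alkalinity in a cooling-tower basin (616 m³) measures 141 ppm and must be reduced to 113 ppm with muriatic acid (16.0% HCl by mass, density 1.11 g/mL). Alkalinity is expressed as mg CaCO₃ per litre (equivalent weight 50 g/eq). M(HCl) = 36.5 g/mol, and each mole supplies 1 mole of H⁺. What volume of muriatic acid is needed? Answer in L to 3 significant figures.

70.9 L

Volume: 616 m³ = 616,000 L.
Alkalinity to neutralize: (141 − 113) = 28 mg/L as CaCO₃ × 616,000 L = 17,250 g as CaCO₃.
Equivalents of H⁺ required: 17,250 ÷ 50 g/eq = 345 eq = 345 mol HCl.
Mass of HCl: 345 × 36.5 = 12,590 g.
Mass of 16.0% solution: 12,590 / 0.16 = 78,690 g.
Volume: 78,690 g ÷ 1.11 g/mL = 70,900 mL.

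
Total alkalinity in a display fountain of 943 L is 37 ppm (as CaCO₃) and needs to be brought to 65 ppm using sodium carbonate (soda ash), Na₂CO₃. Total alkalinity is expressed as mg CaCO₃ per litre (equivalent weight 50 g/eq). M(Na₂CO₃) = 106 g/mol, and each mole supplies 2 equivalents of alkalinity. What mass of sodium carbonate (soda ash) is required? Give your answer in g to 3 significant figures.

Alkalinity to add: (65 − 37) = 28 mg/L as CaCO₃ × 943 L = 26.4 g as CaCO₃.
Equivalents: 26.4 g ÷ 50 g/eq = 0.5281 eq.
Each mole of Na₂CO₃ supplies 2 eq, so 0.5281 / 2 = 0.264 mol.
Mass: 0.264 mol × 106 g/mol = 27.99 g.

28.0 g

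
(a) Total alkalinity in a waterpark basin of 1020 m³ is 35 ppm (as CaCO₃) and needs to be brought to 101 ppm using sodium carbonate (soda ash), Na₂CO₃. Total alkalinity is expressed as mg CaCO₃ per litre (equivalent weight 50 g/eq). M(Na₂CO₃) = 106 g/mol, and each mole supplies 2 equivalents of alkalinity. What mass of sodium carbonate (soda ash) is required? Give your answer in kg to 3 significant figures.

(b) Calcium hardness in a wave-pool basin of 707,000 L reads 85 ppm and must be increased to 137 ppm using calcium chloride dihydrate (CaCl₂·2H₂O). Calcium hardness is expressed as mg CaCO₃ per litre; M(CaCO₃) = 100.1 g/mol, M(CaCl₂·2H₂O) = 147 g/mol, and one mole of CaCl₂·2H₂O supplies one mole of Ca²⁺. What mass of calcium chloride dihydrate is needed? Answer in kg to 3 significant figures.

(a) 71.4 kg; (b) 54.0 kg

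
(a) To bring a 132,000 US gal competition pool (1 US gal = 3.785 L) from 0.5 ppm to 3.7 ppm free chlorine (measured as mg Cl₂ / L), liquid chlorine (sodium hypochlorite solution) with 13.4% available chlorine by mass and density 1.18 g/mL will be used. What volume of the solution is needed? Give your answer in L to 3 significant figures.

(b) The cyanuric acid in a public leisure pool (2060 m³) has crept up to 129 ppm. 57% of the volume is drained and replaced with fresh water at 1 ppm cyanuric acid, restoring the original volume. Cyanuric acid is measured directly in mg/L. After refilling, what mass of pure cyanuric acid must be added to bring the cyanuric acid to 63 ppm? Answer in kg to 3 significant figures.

(a) 10.1 L; (b) 14.3 kg

(a) Volume: 132,000 US gal × 3.785 L/gal = 499,620 L.
(a) Chlorine deficit: 3.7 − 0.5 = 3.2 ppm = 3.2 mg/L as Cl₂.
(a) Cl₂ equivalent needed: 3.2 mg/L × 499,620 L = 1,599,000 mg = 1599 g.
(a) Product at 13.4% available chlorine: 1599 / 0.134 = 11,930 g.
(a) Volume at density 1.18 g/mL: 11,930 g ÷ 1.18 g/mL = 10,110 mL.

(b) Volume: 2060 m³ = 2,060,000 L.
(b) After draining 57% and refilling: 129 × 0.43 + 1 × 0.57 = 56.04 ppm.
(b) Deficit to target: 63 − 56.04 = 6.96 mg/L.
(b) Mass: 6.96 mg/L × 2,060,000 L = 14,340 g cyanuric acid.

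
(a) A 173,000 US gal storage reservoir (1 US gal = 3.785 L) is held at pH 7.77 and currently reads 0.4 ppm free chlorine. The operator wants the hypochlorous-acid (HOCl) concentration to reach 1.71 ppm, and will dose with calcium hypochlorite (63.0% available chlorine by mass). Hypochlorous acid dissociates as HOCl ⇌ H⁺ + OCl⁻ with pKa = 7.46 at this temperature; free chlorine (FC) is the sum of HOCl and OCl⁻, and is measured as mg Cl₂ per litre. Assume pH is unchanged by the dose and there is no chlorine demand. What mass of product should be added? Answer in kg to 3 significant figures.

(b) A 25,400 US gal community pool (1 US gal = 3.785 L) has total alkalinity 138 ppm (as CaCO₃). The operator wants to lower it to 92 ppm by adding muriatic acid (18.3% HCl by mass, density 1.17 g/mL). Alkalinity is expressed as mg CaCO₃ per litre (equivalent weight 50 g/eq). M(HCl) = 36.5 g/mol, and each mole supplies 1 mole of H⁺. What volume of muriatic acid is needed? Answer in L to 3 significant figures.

(a) 4.99 kg; (b) 15.1 L

(a) Volume: 173,000 US gal × 3.785 L/gal = 654,805 L.
(a) [OCl⁻]/[HOCl] = 10^(pH − pKa) = 10^(7.77 − 7.46) = 2.042; fraction as HOCl = 1/(1 + 2.042) = 0.3288.
(a) Free chlorine required for 1.71 ppm HOCl: 1.71 / 0.3288 = 5.201 ppm.
(a) FC to add: 5.201 − 0.4 = 4.801 mg/L as Cl₂.
(a) Cl₂ equivalent: 4.801 mg/L × 654,805 L = 3144 g.
(a) Product at 63.0% available Cl: 3144 / 0.63 = 4990 g.

(b) Volume: 25,400 US gal × 3.785 L/gal = 96,139 L.
(b) Alkalinity to neutralize: (138 − 92) = 46 mg/L as CaCO₃ × 96,139 L = 4422 g as CaCO₃.
(b) Equivalents of H⁺ required: 4422 ÷ 50 g/eq = 88.45 eq = 88.45 mol HCl.
(b) Mass of HCl: 88.45 × 36.5 = 3228 g.
(b) Mass of 18.3% solution: 3228 / 0.183 = 17,640 g.
(b) Volume: 17,640 g ÷ 1.17 g/mL = 15,080 mL.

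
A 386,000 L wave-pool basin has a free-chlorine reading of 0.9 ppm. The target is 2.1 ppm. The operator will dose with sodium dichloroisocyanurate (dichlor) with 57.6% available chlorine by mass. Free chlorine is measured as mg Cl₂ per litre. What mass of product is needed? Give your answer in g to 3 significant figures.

Chlorine deficit: 2.1 − 0.9 = 1.2 ppm = 1.2 mg/L as Cl₂.
Cl₂ equivalent needed: 1.2 mg/L × 386,000 L = 463,200 mg = 463.2 g.
Product at 57.6% available chlorine: 463.2 / 0.576 = 804.2 g.

804 g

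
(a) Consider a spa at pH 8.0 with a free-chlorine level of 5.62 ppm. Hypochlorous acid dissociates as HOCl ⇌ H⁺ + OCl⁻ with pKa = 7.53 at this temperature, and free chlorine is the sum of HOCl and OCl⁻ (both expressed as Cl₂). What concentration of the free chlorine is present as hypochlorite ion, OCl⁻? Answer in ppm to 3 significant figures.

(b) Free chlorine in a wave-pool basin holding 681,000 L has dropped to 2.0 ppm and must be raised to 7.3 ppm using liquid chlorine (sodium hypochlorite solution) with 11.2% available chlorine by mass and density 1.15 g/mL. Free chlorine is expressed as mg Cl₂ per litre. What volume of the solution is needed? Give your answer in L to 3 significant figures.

(a) 4.20 ppm; (b) 28.0 L

(a) [OCl⁻]/[HOCl] = 10^(pH − pKa) = 10^(8.0 − 7.53) = 10^0.47 = 2.951.
(a) Fraction as HOCl = 1 / (1 + 2.951) = 0.2531.
(a) OCl⁻ = (1 − 0.2531) × 5.62 ppm = 4.198 ppm.

(b) Chlorine deficit: 7.3 − 2.0 = 5.3 ppm = 5.3 mg/L as Cl₂.
(b) Cl₂ equivalent needed: 5.3 mg/L × 681,000 L = 3,609,000 mg = 3609 g.
(b) Product at 11.2% available chlorine: 3609 / 0.112 = 32,230 g.
(b) Volume at density 1.15 g/mL: 32,230 g ÷ 1.15 g/mL = 28,020 mL.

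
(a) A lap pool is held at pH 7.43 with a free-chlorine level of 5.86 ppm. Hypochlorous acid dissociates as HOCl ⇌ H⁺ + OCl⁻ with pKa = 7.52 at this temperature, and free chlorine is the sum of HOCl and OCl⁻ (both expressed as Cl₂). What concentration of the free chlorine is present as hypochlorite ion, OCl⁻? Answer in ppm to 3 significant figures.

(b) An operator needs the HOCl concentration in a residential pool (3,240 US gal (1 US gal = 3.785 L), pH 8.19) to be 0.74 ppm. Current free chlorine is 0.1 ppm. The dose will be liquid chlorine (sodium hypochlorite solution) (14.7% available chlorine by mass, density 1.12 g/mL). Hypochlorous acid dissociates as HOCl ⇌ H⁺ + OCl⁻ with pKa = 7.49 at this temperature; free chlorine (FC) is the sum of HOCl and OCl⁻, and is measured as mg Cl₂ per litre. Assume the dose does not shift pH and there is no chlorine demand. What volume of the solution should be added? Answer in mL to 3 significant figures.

(a) 2.63 ppm; (b) 324 mL

(a) [OCl⁻]/[HOCl] = 10^(pH − pKa) = 10^(7.43 − 7.52) = 10^-0.09 = 0.8128.
(a) Fraction as HOCl = 1 / (1 + 0.8128) = 0.5516.
(a) OCl⁻ = (1 − 0.5516) × 5.86 ppm = 2.627 ppm.

(b) Volume: 3,240 US gal × 3.785 L/gal = 12,263 L.
(b) [OCl⁻]/[HOCl] = 10^(pH − pKa) = 10^(8.19 − 7.49) = 5.012; fraction as HOCl = 1/(1 + 5.012) = 0.1663.
(b) Free chlorine required for 0.74 ppm HOCl: 0.74 / 0.1663 = 4.449 ppm.
(b) FC to add: 4.449 − 0.1 = 4.349 mg/L as Cl₂.
(b) Cl₂ equivalent: 4.349 mg/L × 12,263 L = 53.33 g.
(b) Product at 14.7% available Cl: 53.33 / 0.147 = 362.8 g.
(b) Volume: 362.8 g ÷ 1.12 g/mL = 323.9 mL.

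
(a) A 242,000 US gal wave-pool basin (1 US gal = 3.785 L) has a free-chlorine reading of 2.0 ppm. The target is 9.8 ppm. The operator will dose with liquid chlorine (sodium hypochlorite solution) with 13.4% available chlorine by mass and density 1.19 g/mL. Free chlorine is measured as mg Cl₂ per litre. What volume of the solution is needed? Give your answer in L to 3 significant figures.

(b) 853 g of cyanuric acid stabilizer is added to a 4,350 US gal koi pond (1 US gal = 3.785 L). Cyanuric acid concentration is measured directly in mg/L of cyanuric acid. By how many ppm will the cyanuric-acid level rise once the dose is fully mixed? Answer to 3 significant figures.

(a) Volume: 242,000 US gal × 3.785 L/gal = 915,970 L.
(a) Chlorine deficit: 9.8 − 2.0 = 7.8 ppm = 7.8 mg/L as Cl₂.
(a) Cl₂ equivalent needed: 7.8 mg/L × 915,970 L = 7,145,000 mg = 7145 g.
(a) Product at 13.4% available chlorine: 7145 / 0.134 = 53,320 g.
(a) Volume at density 1.19 g/mL: 53,320 g ÷ 1.19 g/mL = 44,800 mL.

(b) Volume: 4,350 US gal × 3.785 L/gal = 16,465 L.
(b) Rise: 853 g / 16,465 L × 1000 = 51.81 mg/L.

(a) 44.8 L; (b) 51.8 ppm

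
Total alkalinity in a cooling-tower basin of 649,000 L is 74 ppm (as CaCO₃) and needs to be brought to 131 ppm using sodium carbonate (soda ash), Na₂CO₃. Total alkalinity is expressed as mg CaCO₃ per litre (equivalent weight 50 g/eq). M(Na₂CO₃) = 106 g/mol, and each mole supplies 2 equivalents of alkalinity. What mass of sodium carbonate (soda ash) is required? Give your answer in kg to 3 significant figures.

39.2 kg

Alkalinity to add: (131 − 74) = 57 mg/L as CaCO₃ × 649,000 L = 36,990 g as CaCO₃.
Equivalents: 36,990 g ÷ 50 g/eq = 739.9 eq.
Each mole of Na₂CO₃ supplies 2 eq, so 739.9 / 2 = 369.9 mol.
Mass: 369.9 mol × 106 g/mol = 39,210 g.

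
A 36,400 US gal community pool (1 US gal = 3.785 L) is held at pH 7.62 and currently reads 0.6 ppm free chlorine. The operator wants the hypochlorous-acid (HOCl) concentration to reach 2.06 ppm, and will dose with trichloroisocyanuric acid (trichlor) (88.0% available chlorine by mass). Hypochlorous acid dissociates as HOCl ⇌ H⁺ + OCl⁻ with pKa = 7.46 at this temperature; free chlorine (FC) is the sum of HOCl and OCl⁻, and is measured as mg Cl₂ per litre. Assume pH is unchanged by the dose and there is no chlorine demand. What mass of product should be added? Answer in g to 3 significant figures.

Volume: 36,400 US gal × 3.785 L/gal = 137,774 L.
[OCl⁻]/[HOCl] = 10^(pH − pKa) = 10^(7.62 − 7.46) = 1.445; fraction as HOCl = 1/(1 + 1.445) = 0.4089.
Free chlorine required for 2.06 ppm HOCl: 2.06 / 0.4089 = 5.038 ppm.
FC to add: 5.038 − 0.6 = 4.438 mg/L as Cl₂.
Cl₂ equivalent: 4.438 mg/L × 137,774 L = 611.4 g.
Product at 88.0% available Cl: 611.4 / 0.88 = 694.8 g.

695 g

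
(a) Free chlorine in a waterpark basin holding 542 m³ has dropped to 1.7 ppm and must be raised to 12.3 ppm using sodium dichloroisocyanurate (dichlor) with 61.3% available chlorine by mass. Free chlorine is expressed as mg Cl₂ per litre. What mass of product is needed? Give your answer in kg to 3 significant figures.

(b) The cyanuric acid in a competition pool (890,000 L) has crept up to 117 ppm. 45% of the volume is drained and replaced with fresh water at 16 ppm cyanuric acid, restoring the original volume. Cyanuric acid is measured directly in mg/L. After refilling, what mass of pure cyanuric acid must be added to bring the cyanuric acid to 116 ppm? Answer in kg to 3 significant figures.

(a) 9.37 kg; (b) 39.6 kg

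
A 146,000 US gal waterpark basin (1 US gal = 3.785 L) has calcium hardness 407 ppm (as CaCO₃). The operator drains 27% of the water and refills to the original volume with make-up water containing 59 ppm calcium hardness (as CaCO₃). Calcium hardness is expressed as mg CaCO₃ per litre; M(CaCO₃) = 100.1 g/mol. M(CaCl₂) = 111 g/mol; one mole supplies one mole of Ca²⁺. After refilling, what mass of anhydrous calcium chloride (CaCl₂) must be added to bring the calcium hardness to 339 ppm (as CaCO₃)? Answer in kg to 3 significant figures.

15.9 kg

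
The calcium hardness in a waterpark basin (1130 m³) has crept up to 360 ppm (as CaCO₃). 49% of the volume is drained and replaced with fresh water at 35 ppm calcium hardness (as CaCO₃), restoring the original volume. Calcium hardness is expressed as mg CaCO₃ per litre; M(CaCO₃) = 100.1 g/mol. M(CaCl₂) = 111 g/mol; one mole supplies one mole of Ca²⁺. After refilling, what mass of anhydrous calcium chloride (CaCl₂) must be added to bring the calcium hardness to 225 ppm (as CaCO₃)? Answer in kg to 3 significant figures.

Volume: 1130 m³ = 1,130,000 L.
After draining 49% and refilling: 360 × 0.51 + 35 × 0.49 = 200.75 ppm.
Deficit to target: 225 − 200.75 = 24.25 mg/L.
As CaCO₃: 24.25 mg/L × 1,130,000 L = 27,400 g; ÷ 100.1 = 273.8 mol Ca²⁺.
Mass: 273.8 × 111 = 30,390 g.

30.4 kg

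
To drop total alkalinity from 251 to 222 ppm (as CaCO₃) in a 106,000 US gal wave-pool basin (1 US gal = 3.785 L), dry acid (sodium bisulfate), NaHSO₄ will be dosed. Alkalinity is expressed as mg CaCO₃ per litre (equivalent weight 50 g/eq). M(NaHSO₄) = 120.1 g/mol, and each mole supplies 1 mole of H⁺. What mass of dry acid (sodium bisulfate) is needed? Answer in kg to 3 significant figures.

Volume: 106,000 US gal × 3.785 L/gal = 401,210 L.
Alkalinity to neutralize: (251 − 222) = 29 mg/L as CaCO₃ × 401,210 L = 11,640 g as CaCO₃.
Equivalents of H⁺ required: 11,640 ÷ 50 g/eq = 232.7 eq = 232.7 mol NaHSO₄.
Mass of NaHSO₄: 232.7 × 120.1 = 27,950 g.

27.9 kg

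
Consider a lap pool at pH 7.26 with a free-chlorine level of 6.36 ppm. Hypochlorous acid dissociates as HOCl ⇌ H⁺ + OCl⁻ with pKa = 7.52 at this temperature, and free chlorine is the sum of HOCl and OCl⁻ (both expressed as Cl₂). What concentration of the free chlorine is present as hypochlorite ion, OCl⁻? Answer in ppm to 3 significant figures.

[OCl⁻]/[HOCl] = 10^(pH − pKa) = 10^(7.26 − 7.52) = 10^-0.26 = 0.5495.
Fraction as HOCl = 1 / (1 + 0.5495) = 0.6454.
OCl⁻ = (1 − 0.6454) × 6.36 ppm = 2.256 ppm.

2.26 ppm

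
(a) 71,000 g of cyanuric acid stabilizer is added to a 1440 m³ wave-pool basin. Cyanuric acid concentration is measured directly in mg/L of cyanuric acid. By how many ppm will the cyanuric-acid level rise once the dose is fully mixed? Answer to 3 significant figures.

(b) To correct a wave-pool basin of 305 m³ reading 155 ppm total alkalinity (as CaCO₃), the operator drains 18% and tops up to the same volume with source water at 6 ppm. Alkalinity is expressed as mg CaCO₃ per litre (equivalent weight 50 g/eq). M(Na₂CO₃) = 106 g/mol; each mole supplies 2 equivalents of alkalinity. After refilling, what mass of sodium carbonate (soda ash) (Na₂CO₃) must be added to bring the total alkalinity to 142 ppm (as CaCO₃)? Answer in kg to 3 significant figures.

(a) 49.3 ppm; (b) 4.47 kg

(a) Volume: 1440 m³ = 1,440,000 L.
(a) Rise: 71,000 g / 1,440,000 L × 1000 = 49.31 mg/L.

(b) Volume: 305 m³ = 305,000 L.
(b) After draining 18% and refilling: 155 × 0.82 + 6 × 0.18 = 128.18 ppm.
(b) Deficit to target: 142 − 128.18 = 13.82 mg/L.
(b) As CaCO₃: 13.82 mg/L × 305,000 L = 4215 g; ÷ 50 g/eq ÷ 2 = 42.15 mol Na₂CO₃.
(b) Mass: 42.15 × 106 = 4468 g.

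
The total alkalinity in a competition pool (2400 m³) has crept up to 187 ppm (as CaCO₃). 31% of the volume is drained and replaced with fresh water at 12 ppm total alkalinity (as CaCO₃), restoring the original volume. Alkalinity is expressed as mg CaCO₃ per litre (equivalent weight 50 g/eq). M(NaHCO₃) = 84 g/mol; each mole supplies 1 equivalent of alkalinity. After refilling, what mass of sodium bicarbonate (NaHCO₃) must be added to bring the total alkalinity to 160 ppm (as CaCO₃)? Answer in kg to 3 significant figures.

Volume: 2400 m³ = 2,400,000 L.
After draining 31% and refilling: 187 × 0.69 + 12 × 0.31 = 132.75 ppm.
Deficit to target: 160 − 132.75 = 27.25 mg/L.
As CaCO₃: 27.25 mg/L × 2,400,000 L = 65,400 g; ÷ 50 g/eq ÷ 1 = 1308 mol NaHCO₃.
Mass: 1308 × 84 = 109,900 g.

110 kg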